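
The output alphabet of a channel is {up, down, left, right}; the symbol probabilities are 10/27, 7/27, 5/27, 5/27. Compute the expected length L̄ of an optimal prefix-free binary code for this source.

2 bits/symbol

Repeatedly combine the two least-probable nodes; the expected code length is the sum of the merged weights.
merge 5/27 + 5/27 → 10/27
merge 7/27 + 10/27 → 17/27
merge 10/27 + 17/27 → 1
L = 10/27 + 17/27 + 1 = 2 bits/symbol.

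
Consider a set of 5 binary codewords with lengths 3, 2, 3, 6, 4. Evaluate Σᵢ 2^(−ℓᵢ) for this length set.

With common denominator 2^6 = 64: Σ 2^(−ℓᵢ) = 8/64 + 16/64 + 8/64 + 1/64 + 4/64 = 37/64 = 0.578125.

0.578125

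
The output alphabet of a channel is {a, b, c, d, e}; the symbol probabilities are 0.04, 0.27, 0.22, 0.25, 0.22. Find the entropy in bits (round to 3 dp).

H = −Σ pᵢ log₂ pᵢ.
−0.04·log₂(0.04) = 0.1858
−0.27·log₂(0.27) = 0.5100
−0.22·log₂(0.22) = 0.4806
−0.25·log₂(0.25) = 0.5000
−0.22·log₂(0.22) = 0.4806
Sum ≈ 2.1569 → 2.157 bits.

2.157 bits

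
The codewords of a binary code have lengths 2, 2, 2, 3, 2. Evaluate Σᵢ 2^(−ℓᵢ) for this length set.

1.125

With common denominator 2^3 = 8: Σ 2^(−ℓᵢ) = 2/8 + 2/8 + 2/8 + 1/8 + 2/8 = 9/8 = 1.125.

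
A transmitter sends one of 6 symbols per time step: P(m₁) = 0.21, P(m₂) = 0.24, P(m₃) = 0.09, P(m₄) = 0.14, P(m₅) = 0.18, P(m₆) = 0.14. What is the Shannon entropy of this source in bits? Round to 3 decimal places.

2.519 bits

H = −Σ pᵢ log₂ pᵢ.
−0.21·log₂(0.21) = 0.4728
−0.24·log₂(0.24) = 0.4941
−0.09·log₂(0.09) = 0.3127
−0.14·log₂(0.14) = 0.3971
−0.18·log₂(0.18) = 0.4453
−0.14·log₂(0.14) = 0.3971
Sum ≈ 2.5191 → 2.519 bits.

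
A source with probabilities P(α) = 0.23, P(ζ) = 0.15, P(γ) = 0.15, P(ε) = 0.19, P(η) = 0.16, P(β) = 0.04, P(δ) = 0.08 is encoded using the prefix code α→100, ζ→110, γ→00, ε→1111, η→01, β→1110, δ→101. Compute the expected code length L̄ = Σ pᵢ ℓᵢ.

L̄ = Σ pᵢ·ℓᵢ = 0.23·3 + 0.15·3 + 0.15·2 + 0.19·4 + 0.16·2 + 0.04·4 + 0.08·3 = 2.92 bits/symbol.

2.92 bits/symbol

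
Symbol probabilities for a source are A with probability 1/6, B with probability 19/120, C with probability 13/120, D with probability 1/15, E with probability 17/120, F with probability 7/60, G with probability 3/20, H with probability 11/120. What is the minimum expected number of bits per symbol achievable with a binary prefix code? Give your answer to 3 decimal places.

2.992 bits/symbol

Repeatedly combine the two least-probable nodes; the expected code length is the sum of the merged weights.
merge 1/15 + 11/120 → 19/120
merge 13/120 + 7/60 → 9/40
merge 17/120 + 3/20 → 7/24
merge 19/120 + 19/120 → 19/60
merge 1/6 + 9/40 → 47/120
merge 7/24 + 19/60 → 73/120
merge 47/120 + 73/120 → 1
L = 19/120 + 9/40 + 7/24 + 19/60 + 47/120 + 73/120 + 1 = 359/120 ≈ 2.992 bits/symbol.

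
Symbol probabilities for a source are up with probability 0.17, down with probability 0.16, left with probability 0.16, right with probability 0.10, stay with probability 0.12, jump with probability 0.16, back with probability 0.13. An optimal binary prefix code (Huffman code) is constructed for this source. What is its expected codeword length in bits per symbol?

Repeatedly combine the two least-probable nodes; the expected code length is the sum of the merged weights.
merge 1/10 + 3/25 → 11/50
merge 13/100 + 4/25 → 29/100
merge 4/25 + 4/25 → 8/25
merge 17/100 + 11/50 → 39/100
merge 29/100 + 8/25 → 61/100
merge 39/100 + 61/100 → 1
L = 11/50 + 29/100 + 8/25 + 39/100 + 61/100 + 1 = 283/100 = 2.83 bits/symbol.

2.83 bits/symbol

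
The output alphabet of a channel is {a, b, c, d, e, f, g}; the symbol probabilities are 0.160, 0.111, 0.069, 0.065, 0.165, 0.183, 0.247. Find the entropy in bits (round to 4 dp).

H = −Σ pᵢ log₂ pᵢ.
−0.160·log₂(0.160) = 0.4230
−0.111·log₂(0.111) = 0.3520
−0.069·log₂(0.069) = 0.2662
−0.065·log₂(0.065) = 0.2563
−0.165·log₂(0.165) = 0.4289
−0.183·log₂(0.183) = 0.4484
−0.247·log₂(0.247) = 0.4983
Sum ≈ 2.6731 → 2.6731 bits.

2.6731 bits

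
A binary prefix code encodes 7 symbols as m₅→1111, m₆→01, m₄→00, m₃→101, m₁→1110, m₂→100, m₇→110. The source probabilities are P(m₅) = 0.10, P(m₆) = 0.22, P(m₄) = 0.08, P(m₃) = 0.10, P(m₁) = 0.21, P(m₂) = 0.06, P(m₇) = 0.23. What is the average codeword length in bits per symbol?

3.01 bits/symbol

L̄ = Σ pᵢ·ℓᵢ = 0.10·4 + 0.22·2 + 0.08·2 + 0.10·3 + 0.21·4 + 0.06·3 + 0.23·3 = 3.01 bits/symbol.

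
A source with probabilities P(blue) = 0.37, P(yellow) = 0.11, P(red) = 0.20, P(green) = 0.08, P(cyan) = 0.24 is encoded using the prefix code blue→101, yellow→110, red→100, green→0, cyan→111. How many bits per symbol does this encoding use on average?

L̄ = Σ pᵢ·ℓᵢ = 0.37·3 + 0.11·3 + 0.20·3 + 0.08·1 + 0.24·3 = 2.84 bits/symbol.

2.84 bits/symbol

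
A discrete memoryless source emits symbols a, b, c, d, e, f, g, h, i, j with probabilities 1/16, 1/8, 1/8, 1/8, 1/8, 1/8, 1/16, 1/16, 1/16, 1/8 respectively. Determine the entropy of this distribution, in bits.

Each probability is a power of 1/2, so log₂(1/p) is an integer.
H = Σ p·log₂(1/p) = 1/16·4 + 1/8·3 + 1/8·3 + 1/8·3 + 1/8·3 + 1/8·3 + 1/16·4 + 1/16·4 + 1/16·4 + 1/8·3 = 3.25 bits.

3.25 bits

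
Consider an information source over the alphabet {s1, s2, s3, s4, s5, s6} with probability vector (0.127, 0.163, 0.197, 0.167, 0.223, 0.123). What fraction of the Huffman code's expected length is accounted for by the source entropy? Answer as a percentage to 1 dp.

Entropy H = −Σ p log₂ p ≈ 2.5522 bits.
Huffman merges: 123/1000+127/1000→1/4; 163/1000+167/1000→33/100; 197/1000+223/1000→21/50; 1/4+33/100→29/50; 21/50+29/50→1. L = 129/50 ≈ 2.5800.
Efficiency = H/L = 2.5522/2.5800 = 98.9%.

98.9%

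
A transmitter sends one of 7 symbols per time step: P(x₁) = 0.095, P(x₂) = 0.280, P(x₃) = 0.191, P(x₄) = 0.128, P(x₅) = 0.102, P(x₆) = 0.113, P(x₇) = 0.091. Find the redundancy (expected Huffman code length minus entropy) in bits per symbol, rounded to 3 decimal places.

0.036 bits

Entropy H = −Σ p log₂ p ≈ 2.6787 bits.
Huffman merges: 91/1000+19/200→93/500; 51/500+113/1000→43/200; 16/125+93/500→157/500; 191/1000+43/200→203/500; 7/25+157/500→297/500; 203/500+297/500→1. L = 543/200 ≈ 2.7150.
L − H = 2.7150 − 2.6787 = 0.036 bits.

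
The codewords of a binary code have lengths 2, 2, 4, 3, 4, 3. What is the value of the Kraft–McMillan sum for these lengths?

With common denominator 2^4 = 16: Σ 2^(−ℓᵢ) = 4/16 + 4/16 + 1/16 + 2/16 + 1/16 + 2/16 = 14/16 = 0.875.

0.875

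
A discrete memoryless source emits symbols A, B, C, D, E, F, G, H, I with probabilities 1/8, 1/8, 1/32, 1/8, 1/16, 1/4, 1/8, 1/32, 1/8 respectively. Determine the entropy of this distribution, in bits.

Each probability is a power of 1/2, so log₂(1/p) is an integer.
H = Σ p·log₂(1/p) = 1/8·3 + 1/8·3 + 1/32·5 + 1/8·3 + 1/16·4 + 1/4·2 + 1/8·3 + 1/32·5 + 1/8·3 = 2.9375 bits.

2.9375 bits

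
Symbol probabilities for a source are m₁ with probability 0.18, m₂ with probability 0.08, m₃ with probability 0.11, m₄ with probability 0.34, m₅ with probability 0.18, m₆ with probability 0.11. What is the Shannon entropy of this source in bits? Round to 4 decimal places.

H = −Σ pᵢ log₂ pᵢ.
−0.18·log₂(0.18) = 0.4453
−0.08·log₂(0.08) = 0.2915
−0.11·log₂(0.11) = 0.3503
−0.34·log₂(0.34) = 0.5292
−0.18·log₂(0.18) = 0.4453
−0.11·log₂(0.11) = 0.3503
Sum ≈ 2.4119 → 2.4119 bits.

2.4119 bits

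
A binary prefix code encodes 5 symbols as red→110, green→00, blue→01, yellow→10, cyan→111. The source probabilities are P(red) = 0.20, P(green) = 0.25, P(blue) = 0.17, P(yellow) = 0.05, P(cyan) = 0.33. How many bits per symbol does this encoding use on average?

2.53 bits/symbol

L̄ = Σ pᵢ·ℓᵢ = 0.20·3 + 0.25·2 + 0.17·2 + 0.05·2 + 0.33·3 = 2.53 bits/symbol.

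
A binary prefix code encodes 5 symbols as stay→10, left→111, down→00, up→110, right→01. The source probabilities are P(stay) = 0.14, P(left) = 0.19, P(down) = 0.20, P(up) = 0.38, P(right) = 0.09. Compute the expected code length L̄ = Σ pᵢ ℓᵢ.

L̄ = Σ pᵢ·ℓᵢ = 0.14·2 + 0.19·3 + 0.20·2 + 0.38·3 + 0.09·2 = 2.57 bits/symbol.

2.57 bits/symbol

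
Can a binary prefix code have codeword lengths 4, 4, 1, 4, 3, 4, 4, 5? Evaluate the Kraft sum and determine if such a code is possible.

With common denominator 2^5 = 32: Σ 2^(−ℓᵢ) = 2/32 + 2/32 + 16/32 + 2/32 + 4/32 + 2/32 + 2/32 + 1/32 = 31/32 = 0.96875.
Kraft's inequality requires Σ ≤ 1; here Σ = 0.96875 ≤ 1, so such a prefix code exists.

0.96875; yes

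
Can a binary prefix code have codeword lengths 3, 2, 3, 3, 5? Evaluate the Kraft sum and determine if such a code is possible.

0.65625; yes

With common denominator 2^5 = 32: Σ 2^(−ℓᵢ) = 4/32 + 8/32 + 4/32 + 4/32 + 1/32 = 21/32 = 0.65625.
Kraft's inequality requires Σ ≤ 1; here Σ = 0.65625 ≤ 1, so such a prefix code exists.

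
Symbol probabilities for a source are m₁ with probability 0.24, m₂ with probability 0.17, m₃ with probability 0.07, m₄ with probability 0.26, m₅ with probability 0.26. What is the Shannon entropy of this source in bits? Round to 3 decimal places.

H = −Σ pᵢ log₂ pᵢ.
−0.24·log₂(0.24) = 0.4941
−0.17·log₂(0.17) = 0.4346
−0.07·log₂(0.07) = 0.2686
−0.26·log₂(0.26) = 0.5053
−0.26·log₂(0.26) = 0.5053
Sum ≈ 2.2079 → 2.208 bits.

2.208 bits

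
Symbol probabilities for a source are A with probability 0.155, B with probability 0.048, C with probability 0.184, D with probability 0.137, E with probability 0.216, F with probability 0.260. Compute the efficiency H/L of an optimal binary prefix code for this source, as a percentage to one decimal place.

97.2%

Entropy H = −Σ p log₂ p ≈ 2.4523 bits.
Huffman merges: 6/125+137/1000→37/200; 31/200+23/125→339/1000; 37/200+27/125→401/1000; 13/50+339/1000→599/1000; 401/1000+599/1000→1. L = 631/250 ≈ 2.5240.
Efficiency = H/L = 2.4523/2.5240 = 97.2%.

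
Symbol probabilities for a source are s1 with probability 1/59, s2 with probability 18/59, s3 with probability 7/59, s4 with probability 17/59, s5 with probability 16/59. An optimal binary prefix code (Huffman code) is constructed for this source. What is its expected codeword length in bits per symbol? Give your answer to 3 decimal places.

Repeatedly combine the two least-probable nodes; the expected code length is the sum of the merged weights.
merge 1/59 + 7/59 → 8/59
merge 8/59 + 16/59 → 24/59
merge 17/59 + 18/59 → 35/59
merge 24/59 + 35/59 → 1
L = 8/59 + 24/59 + 35/59 + 1 = 126/59 ≈ 2.136 bits/symbol.

2.136 bits/symbol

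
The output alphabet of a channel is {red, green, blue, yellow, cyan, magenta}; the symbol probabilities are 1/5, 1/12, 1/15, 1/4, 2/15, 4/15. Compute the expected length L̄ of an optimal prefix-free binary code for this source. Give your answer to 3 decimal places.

2.433 bits/symbol

Repeatedly combine the two least-probable nodes; the expected code length is the sum of the merged weights.
merge 1/15 + 1/12 → 3/20
merge 2/15 + 3/20 → 17/60
merge 1/5 + 1/4 → 9/20
merge 4/15 + 17/60 → 11/20
merge 9/20 + 11/20 → 1
L = 3/20 + 17/60 + 9/20 + 11/20 + 1 = 73/30 ≈ 2.433 bits/symbol.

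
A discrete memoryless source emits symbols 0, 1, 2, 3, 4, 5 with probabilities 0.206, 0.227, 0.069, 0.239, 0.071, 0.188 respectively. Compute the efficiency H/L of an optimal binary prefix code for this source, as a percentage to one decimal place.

98.8%

Entropy H = −Σ p log₂ p ≈ 2.4390 bits.
Huffman merges: 69/1000+71/1000→7/50; 7/50+47/250→41/125; 103/500+227/1000→433/1000; 239/1000+41/125→567/1000; 433/1000+567/1000→1. L = 617/250 ≈ 2.4680.
Efficiency = H/L = 2.4390/2.4680 = 98.8%.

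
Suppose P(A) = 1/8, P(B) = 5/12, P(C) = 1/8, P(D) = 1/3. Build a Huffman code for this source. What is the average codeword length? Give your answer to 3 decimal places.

1.833 bits/symbol

Repeatedly combine the two least-probable nodes; the expected code length is the sum of the merged weights.
merge 1/8 + 1/8 → 1/4
merge 1/4 + 1/3 → 7/12
merge 5/12 + 7/12 → 1
L = 1/4 + 7/12 + 1 = 11/6 ≈ 1.833 bits/symbol.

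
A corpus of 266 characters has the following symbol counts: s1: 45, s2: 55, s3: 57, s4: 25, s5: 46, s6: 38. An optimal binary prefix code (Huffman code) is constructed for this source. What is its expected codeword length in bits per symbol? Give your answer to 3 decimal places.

2.579 bits/symbol

Probabilities are the counts divided by 266.
Repeatedly combine the two least-probable nodes; the expected code length is the sum of the merged weights.
merge 25/266 + 1/7 → 9/38
merge 45/266 + 23/133 → 13/38
merge 55/266 + 3/14 → 8/19
merge 9/38 + 13/38 → 11/19
merge 8/19 + 11/19 → 1
L = 9/38 + 13/38 + 8/19 + 11/19 + 1 = 49/19 ≈ 2.579 bits/symbol.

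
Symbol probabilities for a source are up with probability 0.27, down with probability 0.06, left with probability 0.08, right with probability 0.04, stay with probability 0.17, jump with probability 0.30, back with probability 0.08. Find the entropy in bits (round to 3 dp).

2.478 bits

H = −Σ pᵢ log₂ pᵢ.
−0.27·log₂(0.27) = 0.5100
−0.06·log₂(0.06) = 0.2435
−0.08·log₂(0.08) = 0.2915
−0.04·log₂(0.04) = 0.1858
−0.17·log₂(0.17) = 0.4346
−0.30·log₂(0.30) = 0.5211
−0.08·log₂(0.08) = 0.2915
Sum ≈ 2.4780 → 2.478 bits.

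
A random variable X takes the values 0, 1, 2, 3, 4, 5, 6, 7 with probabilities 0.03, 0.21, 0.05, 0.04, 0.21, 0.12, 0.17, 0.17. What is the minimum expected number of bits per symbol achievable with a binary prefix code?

2.77 bits/symbol

Repeatedly combine the two least-probable nodes; the expected code length is the sum of the merged weights.
merge 3/100 + 1/25 → 7/100
merge 1/20 + 7/100 → 3/25
merge 3/25 + 3/25 → 6/25
merge 17/100 + 17/100 → 17/50
merge 21/100 + 21/100 → 21/50
merge 6/25 + 17/50 → 29/50
merge 21/50 + 29/50 → 1
L = 7/100 + 3/25 + 6/25 + 17/50 + 21/50 + 29/50 + 1 = 277/100 = 2.77 bits/symbol.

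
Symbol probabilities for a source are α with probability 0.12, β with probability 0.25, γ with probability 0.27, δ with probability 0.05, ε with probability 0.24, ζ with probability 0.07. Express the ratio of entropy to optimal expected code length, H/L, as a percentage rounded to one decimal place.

Entropy H = −Σ p log₂ p ≈ 2.3559 bits.
Huffman merges: 1/20+7/100→3/25; 3/25+3/25→6/25; 6/25+6/25→12/25; 1/4+27/100→13/25; 12/25+13/25→1. L = 59/25 ≈ 2.3600.
Efficiency = H/L = 2.3559/2.3600 = 99.8%.

99.8%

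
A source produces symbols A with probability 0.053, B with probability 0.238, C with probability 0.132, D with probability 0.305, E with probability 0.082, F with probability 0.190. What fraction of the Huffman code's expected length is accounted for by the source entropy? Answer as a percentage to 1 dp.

Entropy H = −Σ p log₂ p ≈ 2.3767 bits.
Huffman merges: 53/1000+41/500→27/200; 33/250+27/200→267/1000; 19/100+119/500→107/250; 267/1000+61/200→143/250; 107/250+143/250→1. L = 1201/500 ≈ 2.4020.
Efficiency = H/L = 2.3767/2.4020 = 98.9%.

98.9%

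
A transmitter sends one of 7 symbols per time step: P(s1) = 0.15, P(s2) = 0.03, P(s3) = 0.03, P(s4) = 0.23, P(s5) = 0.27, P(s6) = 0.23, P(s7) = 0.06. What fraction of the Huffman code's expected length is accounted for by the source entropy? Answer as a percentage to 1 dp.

Entropy H = −Σ p log₂ p ≈ 2.4430 bits.
Huffman merges: 3/100+3/100→3/50; 3/50+3/50→3/25; 3/25+3/20→27/100; 23/100+23/100→23/50; 27/100+27/100→27/50; 23/50+27/50→1. L = 49/20 ≈ 2.4500.
Efficiency = H/L = 2.4430/2.4500 = 99.7%.

99.7%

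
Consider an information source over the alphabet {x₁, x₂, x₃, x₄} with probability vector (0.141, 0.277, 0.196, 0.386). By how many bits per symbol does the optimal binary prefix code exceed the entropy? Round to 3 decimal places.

0.049 bits

Entropy H = −Σ p log₂ p ≈ 1.9024 bits.
Huffman merges: 141/1000+49/250→337/1000; 277/1000+337/1000→307/500; 193/500+307/500→1. L = 1951/1000 ≈ 1.9510.
L − H = 1.9510 − 1.9024 = 0.049 bits.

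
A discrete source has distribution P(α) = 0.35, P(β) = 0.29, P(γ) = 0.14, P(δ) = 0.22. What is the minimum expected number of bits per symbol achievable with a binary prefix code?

2 bits/symbol

Repeatedly combine the two least-probable nodes; the expected code length is the sum of the merged weights.
merge 7/50 + 11/50 → 9/25
merge 29/100 + 7/20 → 16/25
merge 9/25 + 16/25 → 1
L = 9/25 + 16/25 + 1 = 2 bits/symbol.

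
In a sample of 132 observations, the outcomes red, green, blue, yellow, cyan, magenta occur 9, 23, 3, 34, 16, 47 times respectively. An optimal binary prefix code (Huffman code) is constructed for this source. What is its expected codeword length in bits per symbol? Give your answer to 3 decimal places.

Probabilities are the counts divided by 132.
Repeatedly combine the two least-probable nodes; the expected code length is the sum of the merged weights.
merge 1/44 + 3/44 → 1/11
merge 1/11 + 4/33 → 7/33
merge 23/132 + 7/33 → 17/44
merge 17/66 + 47/132 → 27/44
merge 17/44 + 27/44 → 1
L = 1/11 + 7/33 + 17/44 + 27/44 + 1 = 76/33 ≈ 2.303 bits/symbol.

2.303 bits/symbol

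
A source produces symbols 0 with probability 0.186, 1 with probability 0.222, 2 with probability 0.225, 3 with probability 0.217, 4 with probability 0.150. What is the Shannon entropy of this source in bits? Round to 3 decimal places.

H = −Σ pᵢ log₂ pᵢ.
−0.186·log₂(0.186) = 0.4514
−0.222·log₂(0.222) = 0.4820
−0.225·log₂(0.225) = 0.4842
−0.217·log₂(0.217) = 0.4783
−0.150·log₂(0.150) = 0.4105
Sum ≈ 2.3065 → 2.306 bits.

2.306 bits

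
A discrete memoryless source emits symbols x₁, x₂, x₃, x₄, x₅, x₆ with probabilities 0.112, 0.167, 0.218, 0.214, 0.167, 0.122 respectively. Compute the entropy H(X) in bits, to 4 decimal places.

H = −Σ pᵢ log₂ pᵢ.
−0.112·log₂(0.112) = 0.3537
−0.167·log₂(0.167) = 0.4312
−0.218·log₂(0.218) = 0.4791
−0.214·log₂(0.214) = 0.4760
−0.167·log₂(0.167) = 0.4312
−0.122·log₂(0.122) = 0.3703
Sum ≈ 2.5415 → 2.5415 bits.

2.5415 bits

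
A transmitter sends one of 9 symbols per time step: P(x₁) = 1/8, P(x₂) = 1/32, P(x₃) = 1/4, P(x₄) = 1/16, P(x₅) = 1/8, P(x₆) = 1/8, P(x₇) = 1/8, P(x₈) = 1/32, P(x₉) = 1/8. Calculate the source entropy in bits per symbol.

2.9375 bits

Each probability is a power of 1/2, so log₂(1/p) is an integer.
H = Σ p·log₂(1/p) = 1/8·3 + 1/32·5 + 1/4·2 + 1/16·4 + 1/8·3 + 1/8·3 + 1/8·3 + 1/32·5 + 1/8·3 = 2.9375 bits.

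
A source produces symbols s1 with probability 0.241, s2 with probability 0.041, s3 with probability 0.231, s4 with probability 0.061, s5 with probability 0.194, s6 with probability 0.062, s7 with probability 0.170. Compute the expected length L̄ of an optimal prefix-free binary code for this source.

2.6 bits/symbol

Repeatedly combine the two least-probable nodes; the expected code length is the sum of the merged weights.
merge 41/1000 + 61/1000 → 51/500
merge 31/500 + 51/500 → 41/250
merge 41/250 + 17/100 → 167/500
merge 97/500 + 231/1000 → 17/40
merge 241/1000 + 167/500 → 23/40
merge 17/40 + 23/40 → 1
L = 51/500 + 41/250 + 167/500 + 17/40 + 23/40 + 1 = 13/5 = 2.6 bits/symbol.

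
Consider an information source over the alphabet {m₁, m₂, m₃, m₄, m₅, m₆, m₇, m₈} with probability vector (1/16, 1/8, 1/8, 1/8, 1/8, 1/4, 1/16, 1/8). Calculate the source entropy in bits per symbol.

2.875 bits

Each probability is a power of 1/2, so log₂(1/p) is an integer.
H = Σ p·log₂(1/p) = 1/16·4 + 1/8·3 + 1/8·3 + 1/8·3 + 1/8·3 + 1/4·2 + 1/16·4 + 1/8·3 = 2.875 bits.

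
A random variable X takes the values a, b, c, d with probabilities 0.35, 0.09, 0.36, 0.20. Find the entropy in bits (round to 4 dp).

1.8378 bits

H = −Σ pᵢ log₂ pᵢ.
−0.35·log₂(0.35) = 0.5301
−0.09·log₂(0.09) = 0.3127
−0.36·log₂(0.36) = 0.5306
−0.20·log₂(0.20) = 0.4644
Sum ≈ 1.8378 → 1.8378 bits.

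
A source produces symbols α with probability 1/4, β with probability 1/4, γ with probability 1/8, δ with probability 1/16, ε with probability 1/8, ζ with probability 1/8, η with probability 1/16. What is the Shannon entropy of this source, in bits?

Each probability is a power of 1/2, so log₂(1/p) is an integer.
H = Σ p·log₂(1/p) = 1/4·2 + 1/4·2 + 1/8·3 + 1/16·4 + 1/8·3 + 1/8·3 + 1/16·4 = 2.625 bits.

2.625 bits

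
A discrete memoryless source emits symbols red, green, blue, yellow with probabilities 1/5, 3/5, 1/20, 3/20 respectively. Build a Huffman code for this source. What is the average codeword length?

1.6 bits/symbol

Repeatedly combine the two least-probable nodes; the expected code length is the sum of the merged weights.
merge 1/20 + 3/20 → 1/5
merge 1/5 + 1/5 → 2/5
merge 2/5 + 3/5 → 1
L = 1/5 + 2/5 + 1 = 8/5 = 1.6 bits/symbol.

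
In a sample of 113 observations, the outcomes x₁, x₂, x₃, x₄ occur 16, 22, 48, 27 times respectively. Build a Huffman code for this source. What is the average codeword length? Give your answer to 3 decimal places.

Probabilities are the counts divided by 113.
Repeatedly combine the two least-probable nodes; the expected code length is the sum of the merged weights.
merge 16/113 + 22/113 → 38/113
merge 27/113 + 38/113 → 65/113
merge 48/113 + 65/113 → 1
L = 38/113 + 65/113 + 1 = 216/113 ≈ 1.912 bits/symbol.

1.912 bits/symbol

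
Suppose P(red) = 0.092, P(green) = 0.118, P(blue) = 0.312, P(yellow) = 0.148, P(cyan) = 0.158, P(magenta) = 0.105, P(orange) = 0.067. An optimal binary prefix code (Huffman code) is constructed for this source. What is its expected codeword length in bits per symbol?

2.688 bits/symbol

Repeatedly combine the two least-probable nodes; the expected code length is the sum of the merged weights.
merge 67/1000 + 23/250 → 159/1000
merge 21/200 + 59/500 → 223/1000
merge 37/250 + 79/500 → 153/500
merge 159/1000 + 223/1000 → 191/500
merge 153/500 + 39/125 → 309/500
merge 191/500 + 309/500 → 1
L = 159/1000 + 223/1000 + 153/500 + 191/500 + 309/500 + 1 = 336/125 = 2.688 bits/symbol.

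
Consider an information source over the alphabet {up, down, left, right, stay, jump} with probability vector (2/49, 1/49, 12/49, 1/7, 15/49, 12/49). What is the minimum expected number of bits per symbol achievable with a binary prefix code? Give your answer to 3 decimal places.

2.265 bits/symbol

Repeatedly combine the two least-probable nodes; the expected code length is the sum of the merged weights.
merge 1/49 + 2/49 → 3/49
merge 3/49 + 1/7 → 10/49
merge 10/49 + 12/49 → 22/49
merge 12/49 + 15/49 → 27/49
merge 22/49 + 27/49 → 1
L = 3/49 + 10/49 + 22/49 + 27/49 + 1 = 111/49 ≈ 2.265 bits/symbol.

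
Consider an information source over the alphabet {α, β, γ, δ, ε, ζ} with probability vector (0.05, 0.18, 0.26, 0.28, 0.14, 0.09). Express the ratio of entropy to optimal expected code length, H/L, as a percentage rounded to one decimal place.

Entropy H = −Σ p log₂ p ≈ 2.3907 bits.
Huffman merges: 1/20+9/100→7/50; 7/50+7/50→7/25; 9/50+13/50→11/25; 7/25+7/25→14/25; 11/25+14/25→1. L = 121/50 ≈ 2.4200.
Efficiency = H/L = 2.3907/2.4200 = 98.8%.

98.8%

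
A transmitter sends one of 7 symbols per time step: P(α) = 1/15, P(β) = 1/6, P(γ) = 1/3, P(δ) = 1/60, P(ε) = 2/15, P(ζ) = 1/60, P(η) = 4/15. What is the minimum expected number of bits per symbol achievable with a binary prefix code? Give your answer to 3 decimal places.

2.367 bits/symbol

Repeatedly combine the two least-probable nodes; the expected code length is the sum of the merged weights.
merge 1/60 + 1/60 → 1/30
merge 1/30 + 1/15 → 1/10
merge 1/10 + 2/15 → 7/30
merge 1/6 + 7/30 → 2/5
merge 4/15 + 1/3 → 3/5
merge 2/5 + 3/5 → 1
L = 1/30 + 1/10 + 7/30 + 2/5 + 3/5 + 1 = 71/30 ≈ 2.367 bits/symbol.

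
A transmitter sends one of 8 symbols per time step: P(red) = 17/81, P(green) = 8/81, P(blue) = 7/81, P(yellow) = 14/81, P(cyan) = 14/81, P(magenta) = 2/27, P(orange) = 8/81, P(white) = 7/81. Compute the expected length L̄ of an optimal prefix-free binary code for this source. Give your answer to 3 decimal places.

Repeatedly combine the two least-probable nodes; the expected code length is the sum of the merged weights.
merge 2/27 + 7/81 → 13/81
merge 7/81 + 8/81 → 5/27
merge 8/81 + 13/81 → 7/27
merge 14/81 + 14/81 → 28/81
merge 5/27 + 17/81 → 32/81
merge 7/27 + 28/81 → 49/81
merge 32/81 + 49/81 → 1
L = 13/81 + 5/27 + 7/27 + 28/81 + 32/81 + 49/81 + 1 = 239/81 ≈ 2.951 bits/symbol.

2.951 bits/symbol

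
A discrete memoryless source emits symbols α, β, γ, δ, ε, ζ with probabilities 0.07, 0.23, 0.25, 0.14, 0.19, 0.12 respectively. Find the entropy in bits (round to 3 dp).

2.476 bits

H = −Σ pᵢ log₂ pᵢ.
−0.07·log₂(0.07) = 0.2686
−0.23·log₂(0.23) = 0.4877
−0.25·log₂(0.25) = 0.5000
−0.14·log₂(0.14) = 0.3971
−0.19·log₂(0.19) = 0.4552
−0.12·log₂(0.12) = 0.3671
Sum ≈ 2.4756 → 2.476 bits.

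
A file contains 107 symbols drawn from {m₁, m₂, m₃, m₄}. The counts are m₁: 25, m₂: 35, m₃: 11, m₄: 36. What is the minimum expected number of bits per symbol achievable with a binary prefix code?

Probabilities are the counts divided by 107.
Repeatedly combine the two least-probable nodes; the expected code length is the sum of the merged weights.
merge 11/107 + 25/107 → 36/107
merge 35/107 + 36/107 → 71/107
merge 36/107 + 71/107 → 1
L = 36/107 + 71/107 + 1 = 2 bits/symbol.

2 bits/symbol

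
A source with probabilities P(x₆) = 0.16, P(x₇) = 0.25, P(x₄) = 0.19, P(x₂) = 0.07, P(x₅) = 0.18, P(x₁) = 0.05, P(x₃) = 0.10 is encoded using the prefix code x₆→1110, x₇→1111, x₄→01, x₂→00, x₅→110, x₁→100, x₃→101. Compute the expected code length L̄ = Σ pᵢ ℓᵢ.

L̄ = Σ pᵢ·ℓᵢ = 0.16·4 + 0.25·4 + 0.19·2 + 0.07·2 + 0.18·3 + 0.05·3 + 0.10·3 = 3.15 bits/symbol.

3.15 bits/symbol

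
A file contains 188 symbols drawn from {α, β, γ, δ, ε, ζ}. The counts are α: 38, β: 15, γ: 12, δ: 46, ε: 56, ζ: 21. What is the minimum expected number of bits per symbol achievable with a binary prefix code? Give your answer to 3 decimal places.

Probabilities are the counts divided by 188.
Repeatedly combine the two least-probable nodes; the expected code length is the sum of the merged weights.
merge 3/47 + 15/188 → 27/188
merge 21/188 + 27/188 → 12/47
merge 19/94 + 23/94 → 21/47
merge 12/47 + 14/47 → 26/47
merge 21/47 + 26/47 → 1
L = 27/188 + 12/47 + 21/47 + 26/47 + 1 = 451/188 ≈ 2.399 bits/symbol.

2.399 bits/symbol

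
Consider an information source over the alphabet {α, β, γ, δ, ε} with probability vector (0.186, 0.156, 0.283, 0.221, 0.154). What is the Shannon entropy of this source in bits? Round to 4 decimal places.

H = −Σ pᵢ log₂ pᵢ.
−0.186·log₂(0.186) = 0.4514
−0.156·log₂(0.156) = 0.4181
−0.283·log₂(0.283) = 0.5154
−0.221·log₂(0.221) = 0.4813
−0.154·log₂(0.154) = 0.4156
Sum ≈ 2.2818 → 2.2818 bits.

2.2818 bits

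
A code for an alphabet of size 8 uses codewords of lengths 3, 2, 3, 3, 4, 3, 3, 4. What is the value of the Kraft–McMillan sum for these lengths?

With common denominator 2^4 = 16: Σ 2^(−ℓᵢ) = 2/16 + 4/16 + 2/16 + 2/16 + 1/16 + 2/16 + 2/16 + 1/16 = 16/16 = 1.

1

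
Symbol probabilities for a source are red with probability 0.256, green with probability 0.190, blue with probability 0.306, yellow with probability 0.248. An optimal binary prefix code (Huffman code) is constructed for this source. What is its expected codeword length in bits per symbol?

2 bits/symbol

Repeatedly combine the two least-probable nodes; the expected code length is the sum of the merged weights.
merge 19/100 + 31/125 → 219/500
merge 32/125 + 153/500 → 281/500
merge 219/500 + 281/500 → 1
L = 219/500 + 281/500 + 1 = 2 bits/symbol.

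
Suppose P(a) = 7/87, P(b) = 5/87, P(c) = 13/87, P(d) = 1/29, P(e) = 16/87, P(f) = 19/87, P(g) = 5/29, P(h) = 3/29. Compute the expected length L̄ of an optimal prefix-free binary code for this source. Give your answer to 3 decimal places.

Repeatedly combine the two least-probable nodes; the expected code length is the sum of the merged weights.
merge 1/29 + 5/87 → 8/87
merge 7/87 + 8/87 → 5/29
merge 3/29 + 13/87 → 22/87
merge 5/29 + 5/29 → 10/29
merge 16/87 + 19/87 → 35/87
merge 22/87 + 10/29 → 52/87
merge 35/87 + 52/87 → 1
L = 8/87 + 5/29 + 22/87 + 10/29 + 35/87 + 52/87 + 1 = 83/29 ≈ 2.862 bits/symbol.

2.862 bits/symbol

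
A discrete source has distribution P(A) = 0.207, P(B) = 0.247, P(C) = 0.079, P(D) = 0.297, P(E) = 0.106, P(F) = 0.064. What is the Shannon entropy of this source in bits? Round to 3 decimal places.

H = −Σ pᵢ log₂ pᵢ.
−0.207·log₂(0.207) = 0.4704
−0.247·log₂(0.247) = 0.4983
−0.079·log₂(0.079) = 0.2893
−0.297·log₂(0.297) = 0.5202
−0.106·log₂(0.106) = 0.3432
−0.064·log₂(0.064) = 0.2538
Sum ≈ 2.3752 → 2.375 bits.

2.375 bits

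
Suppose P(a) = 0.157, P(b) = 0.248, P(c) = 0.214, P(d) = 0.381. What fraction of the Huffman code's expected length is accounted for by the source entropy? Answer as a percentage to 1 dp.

Entropy H = −Σ p log₂ p ≈ 1.9247 bits.
Huffman merges: 157/1000+107/500→371/1000; 31/125+371/1000→619/1000; 381/1000+619/1000→1. L = 199/100 ≈ 1.9900.
Efficiency = H/L = 1.9247/1.9900 = 96.7%.

96.7%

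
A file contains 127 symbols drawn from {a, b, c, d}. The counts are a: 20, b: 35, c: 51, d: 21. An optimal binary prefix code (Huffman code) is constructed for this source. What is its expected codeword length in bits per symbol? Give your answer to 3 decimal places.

1.921 bits/symbol

Probabilities are the counts divided by 127.
Repeatedly combine the two least-probable nodes; the expected code length is the sum of the merged weights.
merge 20/127 + 21/127 → 41/127
merge 35/127 + 41/127 → 76/127
merge 51/127 + 76/127 → 1
L = 41/127 + 76/127 + 1 = 244/127 ≈ 1.921 bits/symbol.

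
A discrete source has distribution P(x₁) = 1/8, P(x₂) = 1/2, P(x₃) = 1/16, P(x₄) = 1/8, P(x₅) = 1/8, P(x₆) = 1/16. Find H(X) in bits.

Each probability is a power of 1/2, so log₂(1/p) is an integer.
H = Σ p·log₂(1/p) = 1/8·3 + 1/2·1 + 1/16·4 + 1/8·3 + 1/8·3 + 1/16·4 = 2.125 bits.

2.125 bits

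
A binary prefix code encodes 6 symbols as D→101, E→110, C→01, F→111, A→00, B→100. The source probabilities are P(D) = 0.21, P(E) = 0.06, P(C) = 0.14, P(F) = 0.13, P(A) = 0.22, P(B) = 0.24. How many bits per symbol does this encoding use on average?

2.64 bits/symbol

L̄ = Σ pᵢ·ℓᵢ = 0.21·3 + 0.06·3 + 0.14·2 + 0.13·3 + 0.22·2 + 0.24·3 = 2.64 bits/symbol.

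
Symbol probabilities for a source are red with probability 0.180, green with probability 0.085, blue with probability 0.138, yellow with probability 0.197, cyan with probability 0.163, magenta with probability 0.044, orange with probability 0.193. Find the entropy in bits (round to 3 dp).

2.687 bits

H = −Σ pᵢ log₂ pᵢ.
−0.180·log₂(0.180) = 0.4453
−0.085·log₂(0.085) = 0.3023
−0.138·log₂(0.138) = 0.3943
−0.197·log₂(0.197) = 0.4617
−0.163·log₂(0.163) = 0.4266
−0.044·log₂(0.044) = 0.1983
−0.193·log₂(0.193) = 0.4581
Sum ≈ 2.6865 → 2.687 bits.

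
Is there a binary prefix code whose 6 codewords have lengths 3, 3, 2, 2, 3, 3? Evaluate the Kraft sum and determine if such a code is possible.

With common denominator 2^3 = 8: Σ 2^(−ℓᵢ) = 1/8 + 1/8 + 2/8 + 2/8 + 1/8 + 1/8 = 8/8 = 1.
Kraft's inequality requires Σ ≤ 1; here Σ = 1 ≤ 1, so such a prefix code exists.

1; yes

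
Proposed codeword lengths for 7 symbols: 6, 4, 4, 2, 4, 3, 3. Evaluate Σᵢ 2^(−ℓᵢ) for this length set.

0.703125

With common denominator 2^6 = 64: Σ 2^(−ℓᵢ) = 1/64 + 4/64 + 4/64 + 16/64 + 4/64 + 8/64 + 8/64 = 45/64 = 0.703125.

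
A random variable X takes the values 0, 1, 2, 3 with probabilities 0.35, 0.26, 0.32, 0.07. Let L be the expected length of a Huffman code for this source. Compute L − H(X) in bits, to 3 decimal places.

Entropy H = −Σ p log₂ p ≈ 1.8300 bits.
Huffman merges: 7/100+13/50→33/100; 8/25+33/100→13/20; 7/20+13/20→1. L = 99/50 ≈ 1.9800.
L − H = 1.9800 − 1.8300 = 0.150 bits.

0.150 bits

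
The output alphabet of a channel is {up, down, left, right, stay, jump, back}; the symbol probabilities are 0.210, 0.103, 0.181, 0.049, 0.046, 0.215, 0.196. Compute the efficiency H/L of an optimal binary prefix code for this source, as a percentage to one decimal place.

97.8%

Entropy H = −Σ p log₂ p ≈ 2.6121 bits.
Huffman merges: 23/500+49/1000→19/200; 19/200+103/1000→99/500; 181/1000+49/250→377/1000; 99/500+21/100→51/125; 43/200+377/1000→74/125; 51/125+74/125→1. L = 267/100 ≈ 2.6700.
Efficiency = H/L = 2.6121/2.6700 = 97.8%.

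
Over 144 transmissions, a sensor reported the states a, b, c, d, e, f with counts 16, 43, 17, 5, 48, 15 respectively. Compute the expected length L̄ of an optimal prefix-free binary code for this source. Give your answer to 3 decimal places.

2.368 bits/symbol

Probabilities are the counts divided by 144.
Repeatedly combine the two least-probable nodes; the expected code length is the sum of the merged weights.
merge 5/144 + 5/48 → 5/36
merge 1/9 + 17/144 → 11/48
merge 5/36 + 11/48 → 53/144
merge 43/144 + 1/3 → 91/144
merge 53/144 + 91/144 → 1
L = 5/36 + 11/48 + 53/144 + 91/144 + 1 = 341/144 ≈ 2.368 bits/symbol.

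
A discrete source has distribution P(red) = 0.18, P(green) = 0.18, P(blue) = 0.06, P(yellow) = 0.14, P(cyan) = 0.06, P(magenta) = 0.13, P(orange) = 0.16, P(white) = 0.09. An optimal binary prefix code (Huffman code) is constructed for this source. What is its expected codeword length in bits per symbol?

2.94 bits/symbol

Repeatedly combine the two least-probable nodes; the expected code length is the sum of the merged weights.
merge 3/50 + 3/50 → 3/25
merge 9/100 + 3/25 → 21/100
merge 13/100 + 7/50 → 27/100
merge 4/25 + 9/50 → 17/50
merge 9/50 + 21/100 → 39/100
merge 27/100 + 17/50 → 61/100
merge 39/100 + 61/100 → 1
L = 3/25 + 21/100 + 27/100 + 17/50 + 39/100 + 61/100 + 1 = 147/50 = 2.94 bits/symbol.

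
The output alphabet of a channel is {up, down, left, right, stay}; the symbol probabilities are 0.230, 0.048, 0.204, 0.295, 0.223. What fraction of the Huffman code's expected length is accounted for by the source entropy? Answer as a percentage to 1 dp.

96.3%

Entropy H = −Σ p log₂ p ≈ 2.1681 bits.
Huffman merges: 6/125+51/250→63/250; 223/1000+23/100→453/1000; 63/250+59/200→547/1000; 453/1000+547/1000→1. L = 563/250 ≈ 2.2520.
Efficiency = H/L = 2.1681/2.2520 = 96.3%.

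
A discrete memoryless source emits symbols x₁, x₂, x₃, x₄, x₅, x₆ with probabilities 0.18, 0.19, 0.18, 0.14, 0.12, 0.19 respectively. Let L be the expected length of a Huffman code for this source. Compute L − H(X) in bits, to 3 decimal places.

Entropy H = −Σ p log₂ p ≈ 2.5652 bits.
Huffman merges: 3/25+7/50→13/50; 9/50+9/50→9/25; 19/100+19/100→19/50; 13/50+9/25→31/50; 19/50+31/50→1. L = 131/50 ≈ 2.6200.
L − H = 2.6200 − 2.5652 = 0.055 bits.

0.055 bits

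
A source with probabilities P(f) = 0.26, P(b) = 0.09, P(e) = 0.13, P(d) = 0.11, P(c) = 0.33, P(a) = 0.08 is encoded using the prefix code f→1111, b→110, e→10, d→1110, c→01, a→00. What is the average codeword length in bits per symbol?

L̄ = Σ pᵢ·ℓᵢ = 0.26·4 + 0.09·3 + 0.13·2 + 0.11·4 + 0.33·2 + 0.08·2 = 2.83 bits/symbol.

2.83 bits/symbol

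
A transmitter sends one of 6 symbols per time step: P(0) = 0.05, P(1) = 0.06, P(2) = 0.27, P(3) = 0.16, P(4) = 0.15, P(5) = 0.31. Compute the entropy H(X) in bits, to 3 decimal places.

2.327 bits

H = −Σ pᵢ log₂ pᵢ.
−0.05·log₂(0.05) = 0.2161
−0.06·log₂(0.06) = 0.2435
−0.27·log₂(0.27) = 0.5100
−0.16·log₂(0.16) = 0.4230
−0.15·log₂(0.15) = 0.4105
−0.31·log₂(0.31) = 0.5238
Sum ≈ 2.3270 → 2.327 bits.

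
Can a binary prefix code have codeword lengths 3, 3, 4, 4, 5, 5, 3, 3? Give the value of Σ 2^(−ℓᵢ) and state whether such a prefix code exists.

With common denominator 2^5 = 32: Σ 2^(−ℓᵢ) = 4/32 + 4/32 + 2/32 + 2/32 + 1/32 + 1/32 + 4/32 + 4/32 = 22/32 = 0.6875.
Kraft's inequality requires Σ ≤ 1; here Σ = 0.6875 ≤ 1, so such a prefix code exists.

0.6875; yes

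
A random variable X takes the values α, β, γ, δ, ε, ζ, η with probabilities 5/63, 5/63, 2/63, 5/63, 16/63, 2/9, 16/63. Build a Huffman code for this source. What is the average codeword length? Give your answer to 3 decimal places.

Repeatedly combine the two least-probable nodes; the expected code length is the sum of the merged weights.
merge 2/63 + 5/63 → 1/9
merge 5/63 + 5/63 → 10/63
merge 1/9 + 10/63 → 17/63
merge 2/9 + 16/63 → 10/21
merge 16/63 + 17/63 → 11/21
merge 10/21 + 11/21 → 1
L = 1/9 + 10/63 + 17/63 + 10/21 + 11/21 + 1 = 160/63 ≈ 2.540 bits/symbol.

2.540 bits/symbol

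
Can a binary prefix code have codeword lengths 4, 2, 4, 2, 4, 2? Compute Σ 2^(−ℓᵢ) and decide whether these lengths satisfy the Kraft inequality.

0.9375; yes

With common denominator 2^4 = 16: Σ 2^(−ℓᵢ) = 1/16 + 4/16 + 1/16 + 4/16 + 1/16 + 4/16 = 15/16 = 0.9375.
Kraft's inequality requires Σ ≤ 1; here Σ = 0.9375 ≤ 1, so such a prefix code exists.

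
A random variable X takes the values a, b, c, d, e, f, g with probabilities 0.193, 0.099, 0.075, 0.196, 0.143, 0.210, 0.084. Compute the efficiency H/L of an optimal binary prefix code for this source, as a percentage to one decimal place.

Entropy H = −Σ p log₂ p ≈ 2.7037 bits.
Huffman merges: 3/40+21/250→159/1000; 99/1000+143/1000→121/500; 159/1000+193/1000→44/125; 49/250+21/100→203/500; 121/500+44/125→297/500; 203/500+297/500→1. L = 2753/1000 ≈ 2.7530.
Efficiency = H/L = 2.7037/2.7530 = 98.2%.

98.2%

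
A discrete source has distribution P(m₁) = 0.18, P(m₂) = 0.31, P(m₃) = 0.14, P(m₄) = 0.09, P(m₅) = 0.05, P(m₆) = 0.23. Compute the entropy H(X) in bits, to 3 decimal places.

2.383 bits

H = −Σ pᵢ log₂ pᵢ.
−0.18·log₂(0.18) = 0.4453
−0.31·log₂(0.31) = 0.5238
−0.14·log₂(0.14) = 0.3971
−0.09·log₂(0.09) = 0.3127
−0.05·log₂(0.05) = 0.2161
−0.23·log₂(0.23) = 0.4877
Sum ≈ 2.3826 → 2.383 bits.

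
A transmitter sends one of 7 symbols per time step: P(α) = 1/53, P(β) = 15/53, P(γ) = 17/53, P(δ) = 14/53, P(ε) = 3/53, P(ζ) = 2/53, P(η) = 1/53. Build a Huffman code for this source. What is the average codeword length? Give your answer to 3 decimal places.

Repeatedly combine the two least-probable nodes; the expected code length is the sum of the merged weights.
merge 1/53 + 1/53 → 2/53
merge 2/53 + 2/53 → 4/53
merge 3/53 + 4/53 → 7/53
merge 7/53 + 14/53 → 21/53
merge 15/53 + 17/53 → 32/53
merge 21/53 + 32/53 → 1
L = 2/53 + 4/53 + 7/53 + 21/53 + 32/53 + 1 = 119/53 ≈ 2.245 bits/symbol.

2.245 bits/symbol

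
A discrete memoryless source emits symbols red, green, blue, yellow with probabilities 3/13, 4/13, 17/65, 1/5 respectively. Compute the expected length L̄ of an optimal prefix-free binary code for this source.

Repeatedly combine the two least-probable nodes; the expected code length is the sum of the merged weights.
merge 1/5 + 3/13 → 28/65
merge 17/65 + 4/13 → 37/65
merge 28/65 + 37/65 → 1
L = 28/65 + 37/65 + 1 = 2 bits/symbol.

2 bits/symbol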